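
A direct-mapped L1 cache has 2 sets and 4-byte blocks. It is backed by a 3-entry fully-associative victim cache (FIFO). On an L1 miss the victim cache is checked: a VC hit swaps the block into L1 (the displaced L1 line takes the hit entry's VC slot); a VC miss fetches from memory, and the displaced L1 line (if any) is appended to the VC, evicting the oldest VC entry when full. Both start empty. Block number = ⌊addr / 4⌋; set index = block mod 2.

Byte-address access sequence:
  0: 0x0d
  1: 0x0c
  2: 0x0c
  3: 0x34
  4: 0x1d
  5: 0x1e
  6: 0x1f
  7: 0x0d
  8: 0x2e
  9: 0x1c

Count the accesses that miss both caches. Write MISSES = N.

  [0] addr=0xd blk=3 s=1: MISS | VC []
  [1] addr=0xc blk=3 s=1: L1-HIT | VC []
  [2] addr=0xc blk=3 s=1: L1-HIT | VC []
  [3] addr=0x34 blk=13 s=1: MISS | VC [3]
  [4] addr=0x1d blk=7 s=1: MISS | VC [3, 13]
  [5] addr=0x1e blk=7 s=1: L1-HIT | VC [3, 13]
  [6] addr=0x1f blk=7 s=1: L1-HIT | VC [3, 13]
  [7] addr=0xd blk=3 s=1: VC-HIT | VC [7, 13]
  [8] addr=0x2e blk=11 s=1: MISS | VC [7, 13, 3]
  [9] addr=0x1c blk=7 s=1: VC-HIT | VC [11, 13, 3]

MISSES = 4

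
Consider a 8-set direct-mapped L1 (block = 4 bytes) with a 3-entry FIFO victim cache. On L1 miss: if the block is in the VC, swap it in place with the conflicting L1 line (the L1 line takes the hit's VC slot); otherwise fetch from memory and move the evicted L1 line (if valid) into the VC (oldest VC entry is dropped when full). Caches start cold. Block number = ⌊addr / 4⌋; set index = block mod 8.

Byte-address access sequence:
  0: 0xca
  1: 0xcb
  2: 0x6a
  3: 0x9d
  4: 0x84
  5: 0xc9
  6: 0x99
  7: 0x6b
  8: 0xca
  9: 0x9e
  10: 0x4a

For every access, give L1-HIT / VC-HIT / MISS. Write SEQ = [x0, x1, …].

SEQ = [MISS, L1-HIT, MISS, MISS, MISS, VC-HIT, MISS, VC-HIT, VC-HIT, L1-HIT, MISS]

#0 0xca→b50/s2 MISS; vc=[]
#1 0xcb→b50/s2 L1-HIT; vc=[]
#2 0x6a→b26/s2 MISS; vc=[50]
#3 0x9d→b39/s7 MISS; vc=[50]
#4 0x84→b33/s1 MISS; vc=[50]
#5 0xc9→b50/s2 VC-HIT; vc=[26]
#6 0x99→b38/s6 MISS; vc=[26]
#7 0x6b→b26/s2 VC-HIT; vc=[50]
#8 0xca→b50/s2 VC-HIT; vc=[26]
#9 0x9e→b39/s7 L1-HIT; vc=[26]
#10 0x4a→b18/s2 MISS; vc=[26,50]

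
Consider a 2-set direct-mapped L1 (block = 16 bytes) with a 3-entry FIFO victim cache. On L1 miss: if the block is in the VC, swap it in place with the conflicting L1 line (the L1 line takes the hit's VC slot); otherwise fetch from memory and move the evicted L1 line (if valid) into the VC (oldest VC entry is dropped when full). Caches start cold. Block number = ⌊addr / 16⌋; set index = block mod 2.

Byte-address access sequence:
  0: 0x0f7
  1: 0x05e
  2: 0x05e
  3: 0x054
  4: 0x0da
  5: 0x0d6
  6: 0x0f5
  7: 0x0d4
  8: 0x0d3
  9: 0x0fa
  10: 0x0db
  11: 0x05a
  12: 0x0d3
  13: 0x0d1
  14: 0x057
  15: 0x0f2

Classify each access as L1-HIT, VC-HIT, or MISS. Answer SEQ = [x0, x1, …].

  [0] addr=0xf7 blk=15 s=1: MISS | VC []
  [1] addr=0x5e blk=5 s=1: MISS | VC [15]
  [2] addr=0x5e blk=5 s=1: L1-HIT | VC [15]
  [3] addr=0x54 blk=5 s=1: L1-HIT | VC [15]
  [4] addr=0xda blk=13 s=1: MISS | VC [15, 5]
  [5] addr=0xd6 blk=13 s=1: L1-HIT | VC [15, 5]
  [6] addr=0xf5 blk=15 s=1: VC-HIT | VC [13, 5]
  [7] addr=0xd4 blk=13 s=1: VC-HIT | VC [15, 5]
  [8] addr=0xd3 blk=13 s=1: L1-HIT | VC [15, 5]
  [9] addr=0xfa blk=15 s=1: VC-HIT | VC [13, 5]
  [10] addr=0xdb blk=13 s=1: VC-HIT | VC [15, 5]
  [11] addr=0x5a blk=5 s=1: VC-HIT | VC [15, 13]
  [12] addr=0xd3 blk=13 s=1: VC-HIT | VC [15, 5]
  [13] addr=0xd1 blk=13 s=1: L1-HIT | VC [15, 5]
  [14] addr=0x57 blk=5 s=1: VC-HIT | VC [15, 13]
  [15] addr=0xf2 blk=15 s=1: VC-HIT | VC [5, 13]

SEQ = [MISS, MISS, L1-HIT, L1-HIT, MISS, L1-HIT, VC-HIT, VC-HIT, L1-HIT, VC-HIT, VC-HIT, VC-HIT, VC-HIT, L1-HIT, VC-HIT, VC-HIT]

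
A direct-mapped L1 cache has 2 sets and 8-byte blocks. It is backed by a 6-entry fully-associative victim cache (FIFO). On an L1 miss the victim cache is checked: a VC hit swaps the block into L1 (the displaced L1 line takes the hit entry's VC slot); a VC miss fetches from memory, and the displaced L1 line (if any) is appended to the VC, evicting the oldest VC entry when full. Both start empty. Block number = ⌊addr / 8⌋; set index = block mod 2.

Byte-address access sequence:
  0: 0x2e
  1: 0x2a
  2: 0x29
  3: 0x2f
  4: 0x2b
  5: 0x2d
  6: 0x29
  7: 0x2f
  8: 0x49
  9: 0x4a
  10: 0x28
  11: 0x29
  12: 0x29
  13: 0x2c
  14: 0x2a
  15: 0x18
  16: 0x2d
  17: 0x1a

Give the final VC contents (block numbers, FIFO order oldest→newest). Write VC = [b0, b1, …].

VC = [9, 5]

#0 0x2e→b5/s1 MISS; vc=[]
#1 0x2a→b5/s1 L1-HIT; vc=[]
#2 0x29→b5/s1 L1-HIT; vc=[]
#3 0x2f→b5/s1 L1-HIT; vc=[]
#4 0x2b→b5/s1 L1-HIT; vc=[]
#5 0x2d→b5/s1 L1-HIT; vc=[]
#6 0x29→b5/s1 L1-HIT; vc=[]
#7 0x2f→b5/s1 L1-HIT; vc=[]
#8 0x49→b9/s1 MISS; vc=[5]
#9 0x4a→b9/s1 L1-HIT; vc=[5]
#10 0x28→b5/s1 VC-HIT; vc=[9]
#11 0x29→b5/s1 L1-HIT; vc=[9]
#12 0x29→b5/s1 L1-HIT; vc=[9]
#13 0x2c→b5/s1 L1-HIT; vc=[9]
#14 0x2a→b5/s1 L1-HIT; vc=[9]
#15 0x18→b3/s1 MISS; vc=[9,5]
#16 0x2d→b5/s1 VC-HIT; vc=[9,3]
#17 0x1a→b3/s1 VC-HIT; vc=[9,5]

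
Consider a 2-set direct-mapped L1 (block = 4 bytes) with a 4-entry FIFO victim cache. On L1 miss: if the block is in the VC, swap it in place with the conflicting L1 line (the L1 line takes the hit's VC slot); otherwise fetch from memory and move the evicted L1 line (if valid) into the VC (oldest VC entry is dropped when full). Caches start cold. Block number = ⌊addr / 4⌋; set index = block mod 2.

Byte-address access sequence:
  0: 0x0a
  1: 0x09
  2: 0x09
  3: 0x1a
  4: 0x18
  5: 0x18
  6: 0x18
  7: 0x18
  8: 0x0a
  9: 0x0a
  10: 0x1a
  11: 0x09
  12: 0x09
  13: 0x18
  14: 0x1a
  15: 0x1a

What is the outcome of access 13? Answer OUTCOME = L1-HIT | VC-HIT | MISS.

OUTCOME = VC-HIT

0: 0xa (blk 2, set 0) → MISS  vc=[]
1: 0x9 (blk 2, set 0) → L1-HIT  vc=[]
2: 0x9 (blk 2, set 0) → L1-HIT  vc=[]
3: 0x1a (blk 6, set 0) → MISS  vc=[2]
4: 0x18 (blk 6, set 0) → L1-HIT  vc=[2]
5: 0x18 (blk 6, set 0) → L1-HIT  vc=[2]
6: 0x18 (blk 6, set 0) → L1-HIT  vc=[2]
7: 0x18 (blk 6, set 0) → L1-HIT  vc=[2]
8: 0xa (blk 2, set 0) → VC-HIT  vc=[6]
9: 0xa (blk 2, set 0) → L1-HIT  vc=[6]
10: 0x1a (blk 6, set 0) → VC-HIT  vc=[2]
11: 0x9 (blk 2, set 0) → VC-HIT  vc=[6]
12: 0x9 (blk 2, set 0) → L1-HIT  vc=[6]
13: 0x18 (blk 6, set 0) → VC-HIT  vc=[2]
14: 0x1a (blk 6, set 0) → L1-HIT  vc=[2]
15: 0x1a (blk 6, set 0) → L1-HIT  vc=[2]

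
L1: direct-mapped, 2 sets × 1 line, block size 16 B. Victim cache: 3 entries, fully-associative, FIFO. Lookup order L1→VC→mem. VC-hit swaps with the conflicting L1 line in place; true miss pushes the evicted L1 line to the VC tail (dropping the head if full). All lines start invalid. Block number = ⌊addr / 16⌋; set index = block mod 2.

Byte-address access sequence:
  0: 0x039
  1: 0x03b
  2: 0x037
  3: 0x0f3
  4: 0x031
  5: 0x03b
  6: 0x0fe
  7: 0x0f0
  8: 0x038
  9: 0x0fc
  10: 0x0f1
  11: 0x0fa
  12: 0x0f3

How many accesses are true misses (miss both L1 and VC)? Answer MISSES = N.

MISSES = 2

0: 0x39 (blk 3, set 1) → MISS  vc=[]
1: 0x3b (blk 3, set 1) → L1-HIT  vc=[]
2: 0x37 (blk 3, set 1) → L1-HIT  vc=[]
3: 0xf3 (blk 15, set 1) → MISS  vc=[3]
4: 0x31 (blk 3, set 1) → VC-HIT  vc=[15]
5: 0x3b (blk 3, set 1) → L1-HIT  vc=[15]
6: 0xfe (blk 15, set 1) → VC-HIT  vc=[3]
7: 0xf0 (blk 15, set 1) → L1-HIT  vc=[3]
8: 0x38 (blk 3, set 1) → VC-HIT  vc=[15]
9: 0xfc (blk 15, set 1) → VC-HIT  vc=[3]
10: 0xf1 (blk 15, set 1) → L1-HIT  vc=[3]
11: 0xfa (blk 15, set 1) → L1-HIT  vc=[3]
12: 0xf3 (blk 15, set 1) → L1-HIT  vc=[3]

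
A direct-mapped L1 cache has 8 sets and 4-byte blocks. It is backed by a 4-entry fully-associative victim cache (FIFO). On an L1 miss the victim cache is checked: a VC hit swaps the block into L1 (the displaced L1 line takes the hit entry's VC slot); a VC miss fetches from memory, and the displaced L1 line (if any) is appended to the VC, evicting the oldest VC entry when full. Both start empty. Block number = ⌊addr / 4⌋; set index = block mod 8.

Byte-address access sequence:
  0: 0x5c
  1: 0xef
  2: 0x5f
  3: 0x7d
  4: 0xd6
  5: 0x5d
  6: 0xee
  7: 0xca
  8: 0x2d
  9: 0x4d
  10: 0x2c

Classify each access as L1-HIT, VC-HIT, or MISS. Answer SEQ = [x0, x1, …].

SEQ = [MISS, MISS, L1-HIT, MISS, MISS, VC-HIT, L1-HIT, MISS, MISS, MISS, VC-HIT]

#0 0x5c→b23/s7 MISS; vc=[]
#1 0xef→b59/s3 MISS; vc=[]
#2 0x5f→b23/s7 L1-HIT; vc=[]
#3 0x7d→b31/s7 MISS; vc=[23]
#4 0xd6→b53/s5 MISS; vc=[23]
#5 0x5d→b23/s7 VC-HIT; vc=[31]
#6 0xee→b59/s3 L1-HIT; vc=[31]
#7 0xca→b50/s2 MISS; vc=[31]
#8 0x2d→b11/s3 MISS; vc=[31,59]
#9 0x4d→b19/s3 MISS; vc=[31,59,11]
#10 0x2c→b11/s3 VC-HIT; vc=[31,59,19]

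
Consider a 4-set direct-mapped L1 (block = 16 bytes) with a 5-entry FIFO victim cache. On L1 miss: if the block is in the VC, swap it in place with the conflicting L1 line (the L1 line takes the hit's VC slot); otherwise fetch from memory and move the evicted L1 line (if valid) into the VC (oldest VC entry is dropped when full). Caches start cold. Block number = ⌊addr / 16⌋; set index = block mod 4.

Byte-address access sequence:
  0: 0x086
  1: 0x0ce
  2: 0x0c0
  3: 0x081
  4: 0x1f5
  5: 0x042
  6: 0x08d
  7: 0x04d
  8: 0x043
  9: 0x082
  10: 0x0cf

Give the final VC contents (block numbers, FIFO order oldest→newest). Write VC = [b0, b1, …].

VC = [8, 4]

#0 0x86→b8/s0 MISS; vc=[]
#1 0xce→b12/s0 MISS; vc=[8]
#2 0xc0→b12/s0 L1-HIT; vc=[8]
#3 0x81→b8/s0 VC-HIT; vc=[12]
#4 0x1f5→b31/s3 MISS; vc=[12]
#5 0x42→b4/s0 MISS; vc=[12,8]
#6 0x8d→b8/s0 VC-HIT; vc=[12,4]
#7 0x4d→b4/s0 VC-HIT; vc=[12,8]
#8 0x43→b4/s0 L1-HIT; vc=[12,8]
#9 0x82→b8/s0 VC-HIT; vc=[12,4]
#10 0xcf→b12/s0 VC-HIT; vc=[8,4]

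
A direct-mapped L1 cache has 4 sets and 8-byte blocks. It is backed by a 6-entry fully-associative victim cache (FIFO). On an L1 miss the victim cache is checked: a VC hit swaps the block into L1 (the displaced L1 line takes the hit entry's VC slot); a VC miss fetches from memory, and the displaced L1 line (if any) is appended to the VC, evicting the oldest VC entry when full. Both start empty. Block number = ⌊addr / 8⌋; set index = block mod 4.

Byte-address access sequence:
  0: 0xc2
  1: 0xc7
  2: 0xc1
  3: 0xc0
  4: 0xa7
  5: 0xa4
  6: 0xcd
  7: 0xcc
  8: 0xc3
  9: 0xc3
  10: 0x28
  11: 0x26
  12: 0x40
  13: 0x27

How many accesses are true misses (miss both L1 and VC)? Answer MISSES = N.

MISSES = 6

  [0] addr=0xc2 blk=24 s=0: MISS | VC []
  [1] addr=0xc7 blk=24 s=0: L1-HIT | VC []
  [2] addr=0xc1 blk=24 s=0: L1-HIT | VC []
  [3] addr=0xc0 blk=24 s=0: L1-HIT | VC []
  [4] addr=0xa7 blk=20 s=0: MISS | VC [24]
  [5] addr=0xa4 blk=20 s=0: L1-HIT | VC [24]
  [6] addr=0xcd blk=25 s=1: MISS | VC [24]
  [7] addr=0xcc blk=25 s=1: L1-HIT | VC [24]
  [8] addr=0xc3 blk=24 s=0: VC-HIT | VC [20]
  [9] addr=0xc3 blk=24 s=0: L1-HIT | VC [20]
  [10] addr=0x28 blk=5 s=1: MISS | VC [20, 25]
  [11] addr=0x26 blk=4 s=0: MISS | VC [20, 25, 24]
  [12] addr=0x40 blk=8 s=0: MISS | VC [20, 25, 24, 4]
  [13] addr=0x27 blk=4 s=0: VC-HIT | VC [20, 25, 24, 8]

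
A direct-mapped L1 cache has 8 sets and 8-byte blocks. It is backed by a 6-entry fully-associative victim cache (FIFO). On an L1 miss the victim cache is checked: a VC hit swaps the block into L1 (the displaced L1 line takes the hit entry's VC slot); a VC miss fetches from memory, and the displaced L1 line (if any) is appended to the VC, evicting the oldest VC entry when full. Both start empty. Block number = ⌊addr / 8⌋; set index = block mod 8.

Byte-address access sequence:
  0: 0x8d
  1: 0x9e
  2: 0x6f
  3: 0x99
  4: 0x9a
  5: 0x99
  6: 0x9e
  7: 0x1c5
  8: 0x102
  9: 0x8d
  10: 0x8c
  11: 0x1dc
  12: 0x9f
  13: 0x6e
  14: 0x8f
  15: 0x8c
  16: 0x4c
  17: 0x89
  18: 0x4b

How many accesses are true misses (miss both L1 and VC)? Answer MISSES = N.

MISSES = 7

#0 0x8d→b17/s1 MISS; vc=[]
#1 0x9e→b19/s3 MISS; vc=[]
#2 0x6f→b13/s5 MISS; vc=[]
#3 0x99→b19/s3 L1-HIT; vc=[]
#4 0x9a→b19/s3 L1-HIT; vc=[]
#5 0x99→b19/s3 L1-HIT; vc=[]
#6 0x9e→b19/s3 L1-HIT; vc=[]
#7 0x1c5→b56/s0 MISS; vc=[]
#8 0x102→b32/s0 MISS; vc=[56]
#9 0x8d→b17/s1 L1-HIT; vc=[56]
#10 0x8c→b17/s1 L1-HIT; vc=[56]
#11 0x1dc→b59/s3 MISS; vc=[56,19]
#12 0x9f→b19/s3 VC-HIT; vc=[56,59]
#13 0x6e→b13/s5 L1-HIT; vc=[56,59]
#14 0x8f→b17/s1 L1-HIT; vc=[56,59]
#15 0x8c→b17/s1 L1-HIT; vc=[56,59]
#16 0x4c→b9/s1 MISS; vc=[56,59,17]
#17 0x89→b17/s1 VC-HIT; vc=[56,59,9]
#18 0x4b→b9/s1 VC-HIT; vc=[56,59,17]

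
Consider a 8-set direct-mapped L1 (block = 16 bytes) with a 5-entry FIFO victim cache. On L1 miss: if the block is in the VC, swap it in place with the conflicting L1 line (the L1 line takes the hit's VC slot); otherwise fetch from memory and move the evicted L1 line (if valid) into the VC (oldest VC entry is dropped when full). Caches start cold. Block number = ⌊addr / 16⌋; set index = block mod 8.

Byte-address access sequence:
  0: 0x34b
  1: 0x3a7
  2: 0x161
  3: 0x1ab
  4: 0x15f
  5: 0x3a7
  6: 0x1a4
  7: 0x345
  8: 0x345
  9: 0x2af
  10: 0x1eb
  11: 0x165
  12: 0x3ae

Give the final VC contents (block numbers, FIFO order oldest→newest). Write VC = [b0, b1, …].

#0 0x34b→b52/s4 MISS; vc=[]
#1 0x3a7→b58/s2 MISS; vc=[]
#2 0x161→b22/s6 MISS; vc=[]
#3 0x1ab→b26/s2 MISS; vc=[58]
#4 0x15f→b21/s5 MISS; vc=[58]
#5 0x3a7→b58/s2 VC-HIT; vc=[26]
#6 0x1a4→b26/s2 VC-HIT; vc=[58]
#7 0x345→b52/s4 L1-HIT; vc=[58]
#8 0x345→b52/s4 L1-HIT; vc=[58]
#9 0x2af→b42/s2 MISS; vc=[58,26]
#10 0x1eb→b30/s6 MISS; vc=[58,26,22]
#11 0x165→b22/s6 VC-HIT; vc=[58,26,30]
#12 0x3ae→b58/s2 VC-HIT; vc=[42,26,30]

VC = [42, 26, 30]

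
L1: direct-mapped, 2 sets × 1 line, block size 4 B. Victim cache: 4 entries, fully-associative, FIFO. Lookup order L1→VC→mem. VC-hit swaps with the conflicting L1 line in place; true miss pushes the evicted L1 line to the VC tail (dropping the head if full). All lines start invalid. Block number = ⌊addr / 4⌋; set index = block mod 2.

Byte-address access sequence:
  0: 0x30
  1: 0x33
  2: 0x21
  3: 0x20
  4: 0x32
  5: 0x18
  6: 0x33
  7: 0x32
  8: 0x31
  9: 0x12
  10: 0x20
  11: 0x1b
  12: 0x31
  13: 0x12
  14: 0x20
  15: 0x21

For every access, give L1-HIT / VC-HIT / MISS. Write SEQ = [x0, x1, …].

0: 0x30 (blk 12, set 0) → MISS  vc=[]
1: 0x33 (blk 12, set 0) → L1-HIT  vc=[]
2: 0x21 (blk 8, set 0) → MISS  vc=[12]
3: 0x20 (blk 8, set 0) → L1-HIT  vc=[12]
4: 0x32 (blk 12, set 0) → VC-HIT  vc=[8]
5: 0x18 (blk 6, set 0) → MISS  vc=[8, 12]
6: 0x33 (blk 12, set 0) → VC-HIT  vc=[8, 6]
7: 0x32 (blk 12, set 0) → L1-HIT  vc=[8, 6]
8: 0x31 (blk 12, set 0) → L1-HIT  vc=[8, 6]
9: 0x12 (blk 4, set 0) → MISS  vc=[8, 6, 12]
10: 0x20 (blk 8, set 0) → VC-HIT  vc=[4, 6, 12]
11: 0x1b (blk 6, set 0) → VC-HIT  vc=[4, 8, 12]
12: 0x31 (blk 12, set 0) → VC-HIT  vc=[4, 8, 6]
13: 0x12 (blk 4, set 0) → VC-HIT  vc=[12, 8, 6]
14: 0x20 (blk 8, set 0) → VC-HIT  vc=[12, 4, 6]
15: 0x21 (blk 8, set 0) → L1-HIT  vc=[12, 4, 6]

SEQ = [MISS, L1-HIT, MISS, L1-HIT, VC-HIT, MISS, VC-HIT, L1-HIT, L1-HIT, MISS, VC-HIT, VC-HIT, VC-HIT, VC-HIT, VC-HIT, L1-HIT]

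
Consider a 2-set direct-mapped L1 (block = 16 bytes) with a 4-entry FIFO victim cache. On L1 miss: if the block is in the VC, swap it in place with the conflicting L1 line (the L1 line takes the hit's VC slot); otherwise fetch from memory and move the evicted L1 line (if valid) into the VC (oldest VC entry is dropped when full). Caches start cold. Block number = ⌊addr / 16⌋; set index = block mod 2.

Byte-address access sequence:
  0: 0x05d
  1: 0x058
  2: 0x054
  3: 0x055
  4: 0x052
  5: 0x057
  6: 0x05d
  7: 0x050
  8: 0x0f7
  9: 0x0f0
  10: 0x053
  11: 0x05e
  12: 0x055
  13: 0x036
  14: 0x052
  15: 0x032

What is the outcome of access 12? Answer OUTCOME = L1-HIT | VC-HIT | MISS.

OUTCOME = L1-HIT

  [0] addr=0x5d blk=5 s=1: MISS | VC []
  [1] addr=0x58 blk=5 s=1: L1-HIT | VC []
  [2] addr=0x54 blk=5 s=1: L1-HIT | VC []
  [3] addr=0x55 blk=5 s=1: L1-HIT | VC []
  [4] addr=0x52 blk=5 s=1: L1-HIT | VC []
  [5] addr=0x57 blk=5 s=1: L1-HIT | VC []
  [6] addr=0x5d blk=5 s=1: L1-HIT | VC []
  [7] addr=0x50 blk=5 s=1: L1-HIT | VC []
  [8] addr=0xf7 blk=15 s=1: MISS | VC [5]
  [9] addr=0xf0 blk=15 s=1: L1-HIT | VC [5]
  [10] addr=0x53 blk=5 s=1: VC-HIT | VC [15]
  [11] addr=0x5e blk=5 s=1: L1-HIT | VC [15]
  [12] addr=0x55 blk=5 s=1: L1-HIT | VC [15]
  [13] addr=0x36 blk=3 s=1: MISS | VC [15, 5]
  [14] addr=0x52 blk=5 s=1: VC-HIT | VC [15, 3]
  [15] addr=0x32 blk=3 s=1: VC-HIT | VC [15, 5]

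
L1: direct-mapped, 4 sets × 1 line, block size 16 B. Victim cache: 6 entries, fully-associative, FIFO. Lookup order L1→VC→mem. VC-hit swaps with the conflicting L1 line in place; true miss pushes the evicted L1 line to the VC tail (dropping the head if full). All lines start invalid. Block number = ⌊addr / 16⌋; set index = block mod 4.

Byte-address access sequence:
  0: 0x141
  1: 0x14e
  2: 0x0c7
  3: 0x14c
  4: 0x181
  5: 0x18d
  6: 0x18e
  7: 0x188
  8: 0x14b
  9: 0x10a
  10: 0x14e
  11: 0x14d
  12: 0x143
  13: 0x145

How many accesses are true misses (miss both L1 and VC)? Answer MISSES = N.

  [0] addr=0x141 blk=20 s=0: MISS | VC []
  [1] addr=0x14e blk=20 s=0: L1-HIT | VC []
  [2] addr=0xc7 blk=12 s=0: MISS | VC [20]
  [3] addr=0x14c blk=20 s=0: VC-HIT | VC [12]
  [4] addr=0x181 blk=24 s=0: MISS | VC [12, 20]
  [5] addr=0x18d blk=24 s=0: L1-HIT | VC [12, 20]
  [6] addr=0x18e blk=24 s=0: L1-HIT | VC [12, 20]
  [7] addr=0x188 blk=24 s=0: L1-HIT | VC [12, 20]
  [8] addr=0x14b blk=20 s=0: VC-HIT | VC [12, 24]
  [9] addr=0x10a blk=16 s=0: MISS | VC [12, 24, 20]
  [10] addr=0x14e blk=20 s=0: VC-HIT | VC [12, 24, 16]
  [11] addr=0x14d blk=20 s=0: L1-HIT | VC [12, 24, 16]
  [12] addr=0x143 blk=20 s=0: L1-HIT | VC [12, 24, 16]
  [13] addr=0x145 blk=20 s=0: L1-HIT | VC [12, 24, 16]

MISSES = 4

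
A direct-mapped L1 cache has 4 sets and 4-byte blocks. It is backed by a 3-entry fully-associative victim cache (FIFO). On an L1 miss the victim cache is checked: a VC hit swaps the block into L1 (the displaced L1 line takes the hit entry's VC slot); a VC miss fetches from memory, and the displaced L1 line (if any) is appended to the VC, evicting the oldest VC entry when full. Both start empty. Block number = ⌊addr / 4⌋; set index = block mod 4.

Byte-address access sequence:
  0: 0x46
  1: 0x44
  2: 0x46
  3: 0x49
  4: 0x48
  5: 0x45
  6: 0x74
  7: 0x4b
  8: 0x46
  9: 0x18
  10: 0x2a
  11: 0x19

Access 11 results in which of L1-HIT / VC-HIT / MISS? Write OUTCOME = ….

#0 0x46→b17/s1 MISS; vc=[]
#1 0x44→b17/s1 L1-HIT; vc=[]
#2 0x46→b17/s1 L1-HIT; vc=[]
#3 0x49→b18/s2 MISS; vc=[]
#4 0x48→b18/s2 L1-HIT; vc=[]
#5 0x45→b17/s1 L1-HIT; vc=[]
#6 0x74→b29/s1 MISS; vc=[17]
#7 0x4b→b18/s2 L1-HIT; vc=[17]
#8 0x46→b17/s1 VC-HIT; vc=[29]
#9 0x18→b6/s2 MISS; vc=[29,18]
#10 0x2a→b10/s2 MISS; vc=[29,18,6]
#11 0x19→b6/s2 VC-HIT; vc=[29,18,10]

OUTCOME = VC-HIT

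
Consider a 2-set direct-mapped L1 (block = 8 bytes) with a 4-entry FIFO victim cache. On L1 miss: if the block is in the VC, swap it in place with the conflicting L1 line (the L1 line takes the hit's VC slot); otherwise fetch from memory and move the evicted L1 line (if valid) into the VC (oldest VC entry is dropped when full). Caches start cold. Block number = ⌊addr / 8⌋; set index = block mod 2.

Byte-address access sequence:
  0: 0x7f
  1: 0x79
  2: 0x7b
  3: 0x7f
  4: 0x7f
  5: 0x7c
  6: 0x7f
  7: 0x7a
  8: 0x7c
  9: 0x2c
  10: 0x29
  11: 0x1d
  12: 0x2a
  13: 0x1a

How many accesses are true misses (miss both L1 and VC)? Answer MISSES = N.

#0 0x7f→b15/s1 MISS; vc=[]
#1 0x79→b15/s1 L1-HIT; vc=[]
#2 0x7b→b15/s1 L1-HIT; vc=[]
#3 0x7f→b15/s1 L1-HIT; vc=[]
#4 0x7f→b15/s1 L1-HIT; vc=[]
#5 0x7c→b15/s1 L1-HIT; vc=[]
#6 0x7f→b15/s1 L1-HIT; vc=[]
#7 0x7a→b15/s1 L1-HIT; vc=[]
#8 0x7c→b15/s1 L1-HIT; vc=[]
#9 0x2c→b5/s1 MISS; vc=[15]
#10 0x29→b5/s1 L1-HIT; vc=[15]
#11 0x1d→b3/s1 MISS; vc=[15,5]
#12 0x2a→b5/s1 VC-HIT; vc=[15,3]
#13 0x1a→b3/s1 VC-HIT; vc=[15,5]

MISSES = 3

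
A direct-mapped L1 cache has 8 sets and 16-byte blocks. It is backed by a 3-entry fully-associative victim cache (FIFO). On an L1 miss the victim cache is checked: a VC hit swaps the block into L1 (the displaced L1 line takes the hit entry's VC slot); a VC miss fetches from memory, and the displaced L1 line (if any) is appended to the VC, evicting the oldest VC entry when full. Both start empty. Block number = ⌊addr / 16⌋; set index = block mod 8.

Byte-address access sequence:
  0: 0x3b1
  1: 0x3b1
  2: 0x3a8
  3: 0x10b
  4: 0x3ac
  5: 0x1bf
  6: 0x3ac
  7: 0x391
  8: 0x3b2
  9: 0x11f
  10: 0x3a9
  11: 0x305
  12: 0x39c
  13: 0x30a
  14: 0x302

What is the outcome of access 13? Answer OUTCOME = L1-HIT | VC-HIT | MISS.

OUTCOME = L1-HIT

0: 0x3b1 (blk 59, set 3) → MISS  vc=[]
1: 0x3b1 (blk 59, set 3) → L1-HIT  vc=[]
2: 0x3a8 (blk 58, set 2) → MISS  vc=[]
3: 0x10b (blk 16, set 0) → MISS  vc=[]
4: 0x3ac (blk 58, set 2) → L1-HIT  vc=[]
5: 0x1bf (blk 27, set 3) → MISS  vc=[59]
6: 0x3ac (blk 58, set 2) → L1-HIT  vc=[59]
7: 0x391 (blk 57, set 1) → MISS  vc=[59]
8: 0x3b2 (blk 59, set 3) → VC-HIT  vc=[27]
9: 0x11f (blk 17, set 1) → MISS  vc=[27, 57]
10: 0x3a9 (blk 58, set 2) → L1-HIT  vc=[27, 57]
11: 0x305 (blk 48, set 0) → MISS  vc=[27, 57, 16]
12: 0x39c (blk 57, set 1) → VC-HIT  vc=[27, 17, 16]
13: 0x30a (blk 48, set 0) → L1-HIT  vc=[27, 17, 16]
14: 0x302 (blk 48, set 0) → L1-HIT  vc=[27, 17, 16]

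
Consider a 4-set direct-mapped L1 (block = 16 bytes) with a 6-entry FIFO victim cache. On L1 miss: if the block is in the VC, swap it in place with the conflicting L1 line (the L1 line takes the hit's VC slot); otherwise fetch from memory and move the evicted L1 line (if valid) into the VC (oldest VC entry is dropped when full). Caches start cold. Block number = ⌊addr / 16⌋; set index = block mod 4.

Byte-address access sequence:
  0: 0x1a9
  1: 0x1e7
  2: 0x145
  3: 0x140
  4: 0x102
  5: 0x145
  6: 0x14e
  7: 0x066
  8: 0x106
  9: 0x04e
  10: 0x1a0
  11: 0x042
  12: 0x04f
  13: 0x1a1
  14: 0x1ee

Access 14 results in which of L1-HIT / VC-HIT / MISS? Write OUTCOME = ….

OUTCOME = VC-HIT

#0 0x1a9→b26/s2 MISS; vc=[]
#1 0x1e7→b30/s2 MISS; vc=[26]
#2 0x145→b20/s0 MISS; vc=[26]
#3 0x140→b20/s0 L1-HIT; vc=[26]
#4 0x102→b16/s0 MISS; vc=[26,20]
#5 0x145→b20/s0 VC-HIT; vc=[26,16]
#6 0x14e→b20/s0 L1-HIT; vc=[26,16]
#7 0x66→b6/s2 MISS; vc=[26,16,30]
#8 0x106→b16/s0 VC-HIT; vc=[26,20,30]
#9 0x4e→b4/s0 MISS; vc=[26,20,30,16]
#10 0x1a0→b26/s2 VC-HIT; vc=[6,20,30,16]
#11 0x42→b4/s0 L1-HIT; vc=[6,20,30,16]
#12 0x4f→b4/s0 L1-HIT; vc=[6,20,30,16]
#13 0x1a1→b26/s2 L1-HIT; vc=[6,20,30,16]
#14 0x1ee→b30/s2 VC-HIT; vc=[6,20,26,16]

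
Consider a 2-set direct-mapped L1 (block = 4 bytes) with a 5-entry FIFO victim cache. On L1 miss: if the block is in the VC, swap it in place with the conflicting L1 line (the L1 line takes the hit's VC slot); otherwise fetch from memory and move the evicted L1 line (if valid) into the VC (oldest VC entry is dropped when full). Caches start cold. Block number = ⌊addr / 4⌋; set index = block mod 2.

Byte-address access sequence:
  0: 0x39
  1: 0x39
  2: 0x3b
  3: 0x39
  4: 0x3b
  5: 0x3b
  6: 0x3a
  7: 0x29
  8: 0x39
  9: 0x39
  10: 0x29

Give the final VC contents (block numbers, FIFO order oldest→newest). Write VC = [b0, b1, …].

0: 0x39 (blk 14, set 0) → MISS  vc=[]
1: 0x39 (blk 14, set 0) → L1-HIT  vc=[]
2: 0x3b (blk 14, set 0) → L1-HIT  vc=[]
3: 0x39 (blk 14, set 0) → L1-HIT  vc=[]
4: 0x3b (blk 14, set 0) → L1-HIT  vc=[]
5: 0x3b (blk 14, set 0) → L1-HIT  vc=[]
6: 0x3a (blk 14, set 0) → L1-HIT  vc=[]
7: 0x29 (blk 10, set 0) → MISS  vc=[14]
8: 0x39 (blk 14, set 0) → VC-HIT  vc=[10]
9: 0x39 (blk 14, set 0) → L1-HIT  vc=[10]
10: 0x29 (blk 10, set 0) → VC-HIT  vc=[14]

VC = [14]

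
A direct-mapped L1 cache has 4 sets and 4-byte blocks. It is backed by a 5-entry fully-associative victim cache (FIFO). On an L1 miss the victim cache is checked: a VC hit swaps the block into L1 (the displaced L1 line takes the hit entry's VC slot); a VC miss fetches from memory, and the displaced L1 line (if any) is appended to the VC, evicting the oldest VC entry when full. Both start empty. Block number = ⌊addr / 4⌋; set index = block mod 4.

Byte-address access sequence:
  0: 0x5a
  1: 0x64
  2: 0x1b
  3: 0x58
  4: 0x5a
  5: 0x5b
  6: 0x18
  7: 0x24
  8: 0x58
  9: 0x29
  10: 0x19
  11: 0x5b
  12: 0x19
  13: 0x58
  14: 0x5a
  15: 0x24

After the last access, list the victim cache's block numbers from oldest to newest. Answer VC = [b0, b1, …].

#0 0x5a→b22/s2 MISS; vc=[]
#1 0x64→b25/s1 MISS; vc=[]
#2 0x1b→b6/s2 MISS; vc=[22]
#3 0x58→b22/s2 VC-HIT; vc=[6]
#4 0x5a→b22/s2 L1-HIT; vc=[6]
#5 0x5b→b22/s2 L1-HIT; vc=[6]
#6 0x18→b6/s2 VC-HIT; vc=[22]
#7 0x24→b9/s1 MISS; vc=[22,25]
#8 0x58→b22/s2 VC-HIT; vc=[6,25]
#9 0x29→b10/s2 MISS; vc=[6,25,22]
#10 0x19→b6/s2 VC-HIT; vc=[10,25,22]
#11 0x5b→b22/s2 VC-HIT; vc=[10,25,6]
#12 0x19→b6/s2 VC-HIT; vc=[10,25,22]
#13 0x58→b22/s2 VC-HIT; vc=[10,25,6]
#14 0x5a→b22/s2 L1-HIT; vc=[10,25,6]
#15 0x24→b9/s1 L1-HIT; vc=[10,25,6]

VC = [10, 25, 6]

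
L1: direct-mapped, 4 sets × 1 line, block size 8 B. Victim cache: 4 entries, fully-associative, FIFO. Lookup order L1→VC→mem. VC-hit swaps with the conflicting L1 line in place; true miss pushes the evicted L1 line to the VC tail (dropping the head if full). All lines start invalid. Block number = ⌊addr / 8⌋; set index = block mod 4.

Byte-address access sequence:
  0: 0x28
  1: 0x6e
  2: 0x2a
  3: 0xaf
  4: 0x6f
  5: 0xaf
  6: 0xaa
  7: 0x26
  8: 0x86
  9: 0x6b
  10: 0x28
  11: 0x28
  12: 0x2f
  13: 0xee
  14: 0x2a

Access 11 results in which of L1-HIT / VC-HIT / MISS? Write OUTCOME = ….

0: 0x28 (blk 5, set 1) → MISS  vc=[]
1: 0x6e (blk 13, set 1) → MISS  vc=[5]
2: 0x2a (blk 5, set 1) → VC-HIT  vc=[13]
3: 0xaf (blk 21, set 1) → MISS  vc=[13, 5]
4: 0x6f (blk 13, set 1) → VC-HIT  vc=[21, 5]
5: 0xaf (blk 21, set 1) → VC-HIT  vc=[13, 5]
6: 0xaa (blk 21, set 1) → L1-HIT  vc=[13, 5]
7: 0x26 (blk 4, set 0) → MISS  vc=[13, 5]
8: 0x86 (blk 16, set 0) → MISS  vc=[13, 5, 4]
9: 0x6b (blk 13, set 1) → VC-HIT  vc=[21, 5, 4]
10: 0x28 (blk 5, set 1) → VC-HIT  vc=[21, 13, 4]
11: 0x28 (blk 5, set 1) → L1-HIT  vc=[21, 13, 4]
12: 0x2f (blk 5, set 1) → L1-HIT  vc=[21, 13, 4]
13: 0xee (blk 29, set 1) → MISS  vc=[21, 13, 4, 5]
14: 0x2a (blk 5, set 1) → VC-HIT  vc=[21, 13, 4, 29]

OUTCOME = L1-HIT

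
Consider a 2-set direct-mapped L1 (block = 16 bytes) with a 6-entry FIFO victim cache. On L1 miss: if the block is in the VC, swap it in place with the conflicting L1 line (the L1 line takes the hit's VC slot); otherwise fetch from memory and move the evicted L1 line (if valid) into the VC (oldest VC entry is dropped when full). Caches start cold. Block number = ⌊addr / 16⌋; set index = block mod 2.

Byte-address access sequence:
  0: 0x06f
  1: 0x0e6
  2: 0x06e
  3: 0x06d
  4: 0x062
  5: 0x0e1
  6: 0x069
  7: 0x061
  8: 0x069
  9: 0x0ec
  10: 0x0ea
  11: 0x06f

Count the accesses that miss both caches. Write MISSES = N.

MISSES = 2

  [0] addr=0x6f blk=6 s=0: MISS | VC []
  [1] addr=0xe6 blk=14 s=0: MISS | VC [6]
  [2] addr=0x6e blk=6 s=0: VC-HIT | VC [14]
  [3] addr=0x6d blk=6 s=0: L1-HIT | VC [14]
  [4] addr=0x62 blk=6 s=0: L1-HIT | VC [14]
  [5] addr=0xe1 blk=14 s=0: VC-HIT | VC [6]
  [6] addr=0x69 blk=6 s=0: VC-HIT | VC [14]
  [7] addr=0x61 blk=6 s=0: L1-HIT | VC [14]
  [8] addr=0x69 blk=6 s=0: L1-HIT | VC [14]
  [9] addr=0xec blk=14 s=0: VC-HIT | VC [6]
  [10] addr=0xea blk=14 s=0: L1-HIT | VC [6]
  [11] addr=0x6f blk=6 s=0: VC-HIT | VC [14]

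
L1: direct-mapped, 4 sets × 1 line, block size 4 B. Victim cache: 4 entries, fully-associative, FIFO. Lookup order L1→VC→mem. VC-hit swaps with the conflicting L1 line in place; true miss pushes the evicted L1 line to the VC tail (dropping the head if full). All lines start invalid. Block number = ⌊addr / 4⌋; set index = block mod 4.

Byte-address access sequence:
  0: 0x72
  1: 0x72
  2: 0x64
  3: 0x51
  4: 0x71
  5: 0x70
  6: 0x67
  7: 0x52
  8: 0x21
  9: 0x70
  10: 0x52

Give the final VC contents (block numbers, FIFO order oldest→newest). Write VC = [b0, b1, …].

  [0] addr=0x72 blk=28 s=0: MISS | VC []
  [1] addr=0x72 blk=28 s=0: L1-HIT | VC []
  [2] addr=0x64 blk=25 s=1: MISS | VC []
  [3] addr=0x51 blk=20 s=0: MISS | VC [28]
  [4] addr=0x71 blk=28 s=0: VC-HIT | VC [20]
  [5] addr=0x70 blk=28 s=0: L1-HIT | VC [20]
  [6] addr=0x67 blk=25 s=1: L1-HIT | VC [20]
  [7] addr=0x52 blk=20 s=0: VC-HIT | VC [28]
  [8] addr=0x21 blk=8 s=0: MISS | VC [28, 20]
  [9] addr=0x70 blk=28 s=0: VC-HIT | VC [8, 20]
  [10] addr=0x52 blk=20 s=0: VC-HIT | VC [8, 28]

VC = [8, 28]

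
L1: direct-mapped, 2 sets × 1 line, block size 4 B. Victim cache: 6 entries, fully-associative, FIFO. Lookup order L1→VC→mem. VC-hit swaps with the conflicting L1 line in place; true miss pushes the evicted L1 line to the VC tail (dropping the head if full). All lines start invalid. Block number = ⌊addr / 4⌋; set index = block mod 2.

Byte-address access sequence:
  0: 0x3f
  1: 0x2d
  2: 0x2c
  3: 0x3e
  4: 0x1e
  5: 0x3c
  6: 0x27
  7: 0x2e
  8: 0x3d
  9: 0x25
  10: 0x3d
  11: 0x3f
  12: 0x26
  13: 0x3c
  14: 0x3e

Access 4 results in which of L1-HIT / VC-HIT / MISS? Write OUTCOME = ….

  [0] addr=0x3f blk=15 s=1: MISS | VC []
  [1] addr=0x2d blk=11 s=1: MISS | VC [15]
  [2] addr=0x2c blk=11 s=1: L1-HIT | VC [15]
  [3] addr=0x3e blk=15 s=1: VC-HIT | VC [11]
  [4] addr=0x1e blk=7 s=1: MISS | VC [11, 15]
  [5] addr=0x3c blk=15 s=1: VC-HIT | VC [11, 7]
  [6] addr=0x27 blk=9 s=1: MISS | VC [11, 7, 15]
  [7] addr=0x2e blk=11 s=1: VC-HIT | VC [9, 7, 15]
  [8] addr=0x3d blk=15 s=1: VC-HIT | VC [9, 7, 11]
  [9] addr=0x25 blk=9 s=1: VC-HIT | VC [15, 7, 11]
  [10] addr=0x3d blk=15 s=1: VC-HIT | VC [9, 7, 11]
  [11] addr=0x3f blk=15 s=1: L1-HIT | VC [9, 7, 11]
  [12] addr=0x26 blk=9 s=1: VC-HIT | VC [15, 7, 11]
  [13] addr=0x3c blk=15 s=1: VC-HIT | VC [9, 7, 11]
  [14] addr=0x3e blk=15 s=1: L1-HIT | VC [9, 7, 11]

OUTCOME = MISS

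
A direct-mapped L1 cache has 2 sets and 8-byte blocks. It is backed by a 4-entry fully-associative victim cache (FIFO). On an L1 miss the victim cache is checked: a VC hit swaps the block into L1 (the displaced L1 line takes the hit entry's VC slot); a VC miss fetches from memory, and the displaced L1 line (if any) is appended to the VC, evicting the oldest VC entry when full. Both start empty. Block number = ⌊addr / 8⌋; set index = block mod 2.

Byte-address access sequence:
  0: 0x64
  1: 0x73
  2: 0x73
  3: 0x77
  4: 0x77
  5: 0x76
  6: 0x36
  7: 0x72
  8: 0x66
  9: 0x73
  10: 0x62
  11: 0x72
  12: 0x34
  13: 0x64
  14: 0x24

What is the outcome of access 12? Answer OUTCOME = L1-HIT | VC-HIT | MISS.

OUTCOME = VC-HIT

0: 0x64 (blk 12, set 0) → MISS  vc=[]
1: 0x73 (blk 14, set 0) → MISS  vc=[12]
2: 0x73 (blk 14, set 0) → L1-HIT  vc=[12]
3: 0x77 (blk 14, set 0) → L1-HIT  vc=[12]
4: 0x77 (blk 14, set 0) → L1-HIT  vc=[12]
5: 0x76 (blk 14, set 0) → L1-HIT  vc=[12]
6: 0x36 (blk 6, set 0) → MISS  vc=[12, 14]
7: 0x72 (blk 14, set 0) → VC-HIT  vc=[12, 6]
8: 0x66 (blk 12, set 0) → VC-HIT  vc=[14, 6]
9: 0x73 (blk 14, set 0) → VC-HIT  vc=[12, 6]
10: 0x62 (blk 12, set 0) → VC-HIT  vc=[14, 6]
11: 0x72 (blk 14, set 0) → VC-HIT  vc=[12, 6]
12: 0x34 (blk 6, set 0) → VC-HIT  vc=[12, 14]
13: 0x64 (blk 12, set 0) → VC-HIT  vc=[6, 14]
14: 0x24 (blk 4, set 0) → MISS  vc=[6, 14, 12]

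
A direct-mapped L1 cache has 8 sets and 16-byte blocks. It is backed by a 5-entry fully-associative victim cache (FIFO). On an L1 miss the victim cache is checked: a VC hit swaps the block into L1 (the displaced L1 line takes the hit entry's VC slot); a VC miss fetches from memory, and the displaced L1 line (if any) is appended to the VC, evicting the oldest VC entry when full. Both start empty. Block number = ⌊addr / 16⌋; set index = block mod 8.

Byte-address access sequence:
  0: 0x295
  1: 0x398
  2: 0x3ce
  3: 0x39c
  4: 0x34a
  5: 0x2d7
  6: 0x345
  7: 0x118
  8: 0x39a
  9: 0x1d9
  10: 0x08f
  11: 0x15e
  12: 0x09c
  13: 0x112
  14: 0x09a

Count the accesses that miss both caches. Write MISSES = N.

0: 0x295 (blk 41, set 1) → MISS  vc=[]
1: 0x398 (blk 57, set 1) → MISS  vc=[41]
2: 0x3ce (blk 60, set 4) → MISS  vc=[41]
3: 0x39c (blk 57, set 1) → L1-HIT  vc=[41]
4: 0x34a (blk 52, set 4) → MISS  vc=[41, 60]
5: 0x2d7 (blk 45, set 5) → MISS  vc=[41, 60]
6: 0x345 (blk 52, set 4) → L1-HIT  vc=[41, 60]
7: 0x118 (blk 17, set 1) → MISS  vc=[41, 60, 57]
8: 0x39a (blk 57, set 1) → VC-HIT  vc=[41, 60, 17]
9: 0x1d9 (blk 29, set 5) → MISS  vc=[41, 60, 17, 45]
10: 0x8f (blk 8, set 0) → MISS  vc=[41, 60, 17, 45]
11: 0x15e (blk 21, set 5) → MISS  vc=[41, 60, 17, 45, 29]
12: 0x9c (blk 9, set 1) → MISS  vc=[60, 17, 45, 29, 57]
13: 0x112 (blk 17, set 1) → VC-HIT  vc=[60, 9, 45, 29, 57]
14: 0x9a (blk 9, set 1) → VC-HIT  vc=[60, 17, 45, 29, 57]

MISSES = 10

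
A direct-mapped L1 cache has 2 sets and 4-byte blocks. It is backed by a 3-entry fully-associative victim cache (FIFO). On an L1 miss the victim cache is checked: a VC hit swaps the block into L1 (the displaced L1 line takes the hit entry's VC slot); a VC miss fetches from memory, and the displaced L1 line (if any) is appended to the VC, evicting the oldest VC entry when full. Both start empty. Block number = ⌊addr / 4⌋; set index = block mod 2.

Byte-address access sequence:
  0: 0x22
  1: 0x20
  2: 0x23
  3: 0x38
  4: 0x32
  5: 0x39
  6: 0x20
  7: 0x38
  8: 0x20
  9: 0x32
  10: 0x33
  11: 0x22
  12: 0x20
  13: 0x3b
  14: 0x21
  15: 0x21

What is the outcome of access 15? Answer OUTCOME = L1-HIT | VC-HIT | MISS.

OUTCOME = L1-HIT

#0 0x22→b8/s0 MISS; vc=[]
#1 0x20→b8/s0 L1-HIT; vc=[]
#2 0x23→b8/s0 L1-HIT; vc=[]
#3 0x38→b14/s0 MISS; vc=[8]
#4 0x32→b12/s0 MISS; vc=[8,14]
#5 0x39→b14/s0 VC-HIT; vc=[8,12]
#6 0x20→b8/s0 VC-HIT; vc=[14,12]
#7 0x38→b14/s0 VC-HIT; vc=[8,12]
#8 0x20→b8/s0 VC-HIT; vc=[14,12]
#9 0x32→b12/s0 VC-HIT; vc=[14,8]
#10 0x33→b12/s0 L1-HIT; vc=[14,8]
#11 0x22→b8/s0 VC-HIT; vc=[14,12]
#12 0x20→b8/s0 L1-HIT; vc=[14,12]
#13 0x3b→b14/s0 VC-HIT; vc=[8,12]
#14 0x21→b8/s0 VC-HIT; vc=[14,12]
#15 0x21→b8/s0 L1-HIT; vc=[14,12]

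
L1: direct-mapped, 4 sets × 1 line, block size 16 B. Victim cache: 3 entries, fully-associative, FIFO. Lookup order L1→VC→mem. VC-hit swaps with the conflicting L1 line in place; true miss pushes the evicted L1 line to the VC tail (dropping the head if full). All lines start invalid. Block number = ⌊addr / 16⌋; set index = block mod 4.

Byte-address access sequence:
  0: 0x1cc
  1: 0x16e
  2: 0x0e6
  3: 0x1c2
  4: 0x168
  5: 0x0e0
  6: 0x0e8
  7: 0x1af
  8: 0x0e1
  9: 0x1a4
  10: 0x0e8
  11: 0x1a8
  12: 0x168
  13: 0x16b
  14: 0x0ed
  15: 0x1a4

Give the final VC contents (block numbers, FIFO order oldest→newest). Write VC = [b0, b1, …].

#0 0x1cc→b28/s0 MISS; vc=[]
#1 0x16e→b22/s2 MISS; vc=[]
#2 0xe6→b14/s2 MISS; vc=[22]
#3 0x1c2→b28/s0 L1-HIT; vc=[22]
#4 0x168→b22/s2 VC-HIT; vc=[14]
#5 0xe0→b14/s2 VC-HIT; vc=[22]
#6 0xe8→b14/s2 L1-HIT; vc=[22]
#7 0x1af→b26/s2 MISS; vc=[22,14]
#8 0xe1→b14/s2 VC-HIT; vc=[22,26]
#9 0x1a4→b26/s2 VC-HIT; vc=[22,14]
#10 0xe8→b14/s2 VC-HIT; vc=[22,26]
#11 0x1a8→b26/s2 VC-HIT; vc=[22,14]
#12 0x168→b22/s2 VC-HIT; vc=[26,14]
#13 0x16b→b22/s2 L1-HIT; vc=[26,14]
#14 0xed→b14/s2 VC-HIT; vc=[26,22]
#15 0x1a4→b26/s2 VC-HIT; vc=[14,22]

VC = [14, 22]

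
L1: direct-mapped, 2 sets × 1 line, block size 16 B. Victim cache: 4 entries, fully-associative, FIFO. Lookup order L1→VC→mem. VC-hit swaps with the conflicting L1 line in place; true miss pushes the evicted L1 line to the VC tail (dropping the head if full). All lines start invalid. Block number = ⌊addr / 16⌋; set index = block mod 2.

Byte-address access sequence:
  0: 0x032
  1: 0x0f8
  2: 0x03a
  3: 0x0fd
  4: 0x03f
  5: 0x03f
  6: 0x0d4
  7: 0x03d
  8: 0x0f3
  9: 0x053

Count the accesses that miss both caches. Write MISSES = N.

MISSES = 4

0: 0x32 (blk 3, set 1) → MISS  vc=[]
1: 0xf8 (blk 15, set 1) → MISS  vc=[3]
2: 0x3a (blk 3, set 1) → VC-HIT  vc=[15]
3: 0xfd (blk 15, set 1) → VC-HIT  vc=[3]
4: 0x3f (blk 3, set 1) → VC-HIT  vc=[15]
5: 0x3f (blk 3, set 1) → L1-HIT  vc=[15]
6: 0xd4 (blk 13, set 1) → MISS  vc=[15, 3]
7: 0x3d (blk 3, set 1) → VC-HIT  vc=[15, 13]
8: 0xf3 (blk 15, set 1) → VC-HIT  vc=[3, 13]
9: 0x53 (blk 5, set 1) → MISS  vc=[3, 13, 15]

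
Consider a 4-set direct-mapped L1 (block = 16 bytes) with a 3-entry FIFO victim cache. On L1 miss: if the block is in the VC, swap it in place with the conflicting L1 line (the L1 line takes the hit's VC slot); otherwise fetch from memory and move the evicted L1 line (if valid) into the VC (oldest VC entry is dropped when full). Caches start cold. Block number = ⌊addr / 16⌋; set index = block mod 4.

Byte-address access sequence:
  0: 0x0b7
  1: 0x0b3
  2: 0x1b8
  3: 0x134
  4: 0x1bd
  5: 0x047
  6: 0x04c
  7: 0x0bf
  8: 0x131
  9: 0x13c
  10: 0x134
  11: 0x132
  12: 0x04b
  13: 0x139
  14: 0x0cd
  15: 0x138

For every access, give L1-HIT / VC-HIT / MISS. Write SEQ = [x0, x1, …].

SEQ = [MISS, L1-HIT, MISS, MISS, VC-HIT, MISS, L1-HIT, VC-HIT, VC-HIT, L1-HIT, L1-HIT, L1-HIT, L1-HIT, L1-HIT, MISS, L1-HIT]

#0 0xb7→b11/s3 MISS; vc=[]
#1 0xb3→b11/s3 L1-HIT; vc=[]
#2 0x1b8→b27/s3 MISS; vc=[11]
#3 0x134→b19/s3 MISS; vc=[11,27]
#4 0x1bd→b27/s3 VC-HIT; vc=[11,19]
#5 0x47→b4/s0 MISS; vc=[11,19]
#6 0x4c→b4/s0 L1-HIT; vc=[11,19]
#7 0xbf→b11/s3 VC-HIT; vc=[27,19]
#8 0x131→b19/s3 VC-HIT; vc=[27,11]
#9 0x13c→b19/s3 L1-HIT; vc=[27,11]
#10 0x134→b19/s3 L1-HIT; vc=[27,11]
#11 0x132→b19/s3 L1-HIT; vc=[27,11]
#12 0x4b→b4/s0 L1-HIT; vc=[27,11]
#13 0x139→b19/s3 L1-HIT; vc=[27,11]
#14 0xcd→b12/s0 MISS; vc=[27,11,4]
#15 0x138→b19/s3 L1-HIT; vc=[27,11,4]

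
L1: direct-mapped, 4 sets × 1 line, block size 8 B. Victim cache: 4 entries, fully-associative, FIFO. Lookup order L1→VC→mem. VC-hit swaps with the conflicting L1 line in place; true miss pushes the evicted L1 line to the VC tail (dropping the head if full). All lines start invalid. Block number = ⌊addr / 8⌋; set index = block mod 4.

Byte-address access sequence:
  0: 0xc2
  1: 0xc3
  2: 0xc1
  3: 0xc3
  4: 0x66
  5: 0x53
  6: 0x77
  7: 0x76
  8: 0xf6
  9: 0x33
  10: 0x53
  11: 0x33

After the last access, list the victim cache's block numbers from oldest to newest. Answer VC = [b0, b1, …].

#0 0xc2→b24/s0 MISS; vc=[]
#1 0xc3→b24/s0 L1-HIT; vc=[]
#2 0xc1→b24/s0 L1-HIT; vc=[]
#3 0xc3→b24/s0 L1-HIT; vc=[]
#4 0x66→b12/s0 MISS; vc=[24]
#5 0x53→b10/s2 MISS; vc=[24]
#6 0x77→b14/s2 MISS; vc=[24,10]
#7 0x76→b14/s2 L1-HIT; vc=[24,10]
#8 0xf6→b30/s2 MISS; vc=[24,10,14]
#9 0x33→b6/s2 MISS; vc=[24,10,14,30]
#10 0x53→b10/s2 VC-HIT; vc=[24,6,14,30]
#11 0x33→b6/s2 VC-HIT; vc=[24,10,14,30]

VC = [24, 10, 14, 30]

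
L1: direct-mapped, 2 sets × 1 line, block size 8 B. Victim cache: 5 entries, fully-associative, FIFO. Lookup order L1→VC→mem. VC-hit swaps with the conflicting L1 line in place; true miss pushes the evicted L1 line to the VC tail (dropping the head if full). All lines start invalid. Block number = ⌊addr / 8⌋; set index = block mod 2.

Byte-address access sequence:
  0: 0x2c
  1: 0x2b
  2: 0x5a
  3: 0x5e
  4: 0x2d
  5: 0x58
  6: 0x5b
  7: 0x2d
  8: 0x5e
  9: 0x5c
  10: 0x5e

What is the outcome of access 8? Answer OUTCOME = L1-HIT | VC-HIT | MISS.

  [0] addr=0x2c blk=5 s=1: MISS | VC []
  [1] addr=0x2b blk=5 s=1: L1-HIT | VC []
  [2] addr=0x5a blk=11 s=1: MISS | VC [5]
  [3] addr=0x5e blk=11 s=1: L1-HIT | VC [5]
  [4] addr=0x2d blk=5 s=1: VC-HIT | VC [11]
  [5] addr=0x58 blk=11 s=1: VC-HIT | VC [5]
  [6] addr=0x5b blk=11 s=1: L1-HIT | VC [5]
  [7] addr=0x2d blk=5 s=1: VC-HIT | VC [11]
  [8] addr=0x5e blk=11 s=1: VC-HIT | VC [5]
  [9] addr=0x5c blk=11 s=1: L1-HIT | VC [5]
  [10] addr=0x5e blk=11 s=1: L1-HIT | VC [5]

OUTCOME = VC-HIT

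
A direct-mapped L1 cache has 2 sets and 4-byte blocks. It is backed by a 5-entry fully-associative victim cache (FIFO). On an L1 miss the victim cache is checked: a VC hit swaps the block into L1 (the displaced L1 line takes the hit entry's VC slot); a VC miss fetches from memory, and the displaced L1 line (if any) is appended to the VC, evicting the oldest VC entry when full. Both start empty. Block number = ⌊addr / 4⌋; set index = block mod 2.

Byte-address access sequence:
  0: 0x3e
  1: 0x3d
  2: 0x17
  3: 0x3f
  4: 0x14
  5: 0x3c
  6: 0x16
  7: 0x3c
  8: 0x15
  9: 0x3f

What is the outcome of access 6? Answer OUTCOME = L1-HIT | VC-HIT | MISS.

OUTCOME = VC-HIT

#0 0x3e→b15/s1 MISS; vc=[]
#1 0x3d→b15/s1 L1-HIT; vc=[]
#2 0x17→b5/s1 MISS; vc=[15]
#3 0x3f→b15/s1 VC-HIT; vc=[5]
#4 0x14→b5/s1 VC-HIT; vc=[15]
#5 0x3c→b15/s1 VC-HIT; vc=[5]
#6 0x16→b5/s1 VC-HIT; vc=[15]
#7 0x3c→b15/s1 VC-HIT; vc=[5]
#8 0x15→b5/s1 VC-HIT; vc=[15]
#9 0x3f→b15/s1 VC-HIT; vc=[5]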